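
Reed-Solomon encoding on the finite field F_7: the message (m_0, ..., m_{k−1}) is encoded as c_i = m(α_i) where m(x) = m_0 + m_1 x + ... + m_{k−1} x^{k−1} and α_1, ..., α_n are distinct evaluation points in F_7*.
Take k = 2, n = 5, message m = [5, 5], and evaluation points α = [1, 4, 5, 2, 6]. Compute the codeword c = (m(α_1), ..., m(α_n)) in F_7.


c = [3, 4, 2, 1, 0]

Message polynomial: m(x) = 5 + 5·x (mod 7).
For each evaluation point α_i, compute m(α_i) mod 7:
  α_1 = 1: Horner steps 5 → 3, so m(1) = 3.
  α_2 = 4: Horner steps 5 → 4, so m(4) = 4.
  α_3 = 5: Horner steps 5 → 2, so m(5) = 2.
  α_4 = 2: Horner steps 5 → 1, so m(2) = 1.
  α_5 = 6: Horner steps 5 → 0, so m(6) = 0.
Codeword c = [3, 4, 2, 1, 0] ∈ F_7^5.


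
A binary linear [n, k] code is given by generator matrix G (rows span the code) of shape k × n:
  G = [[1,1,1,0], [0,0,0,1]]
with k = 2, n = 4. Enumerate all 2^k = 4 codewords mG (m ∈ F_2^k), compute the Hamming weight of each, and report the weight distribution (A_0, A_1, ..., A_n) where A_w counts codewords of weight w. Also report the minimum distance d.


Weight distribution: A_0 = 1, A_1 = 1, A_3 = 1, A_4 = 1. Minimum distance d = 1.

Enumerate all 2^2 = 4 messages m ∈ F_2^2.
For each, compute codeword c = mG in F_2^4, then tally its weight.
  m = 00 → c = 0000, weight = 0.
  m = 10 → c = 1110, weight = 3.
  m = 01 → c = 0001, weight = 1.
  m = 11 → c = 1111, weight = 4.
Tally weights:
  weight 0: 1 codewords.
  weight 1: 1 codewords.
  weight 3: 1 codewords.
  weight 4: 1 codewords.
Minimum distance d = smallest w > 0 with A_w > 0 = 1.
Sanity: Σ A_w = 4 = 2^2 = 4 ✓.


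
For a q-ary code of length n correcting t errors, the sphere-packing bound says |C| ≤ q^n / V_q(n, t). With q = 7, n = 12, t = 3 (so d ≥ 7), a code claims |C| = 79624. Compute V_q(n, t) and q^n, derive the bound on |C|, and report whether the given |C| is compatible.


V_q(n, t) = 49969, q^n = 13841287201, Hamming bound = 276997, |C| = 79624 ≤ bound (satisfied).

Step 1: Compute V_q(n, t) = Σ_{j=0}^3 C(n, j) (q−1)^j.
  j = 0: C(12,0)·(6)^0 = 1·1 = 1.
  j = 1: C(12,1)·(6)^1 = 12·6 = 72.
  j = 2: C(12,2)·(6)^2 = 66·36 = 2376.
  j = 3: C(12,3)·(6)^3 = 220·216 = 47520.
  V_q(n, t) = 1 + 72 + 2376 + 47520 = 49969.
Step 2: q^n = 7^12 = 13841287201.
Step 3: Hamming bound ⌊q^n / V_q(n,t)⌋ = ⌊13841287201/49969⌋ = 276997.
Step 4: Compare |C| = 79624 to 276997: satisfied.
The claimed |C| lies below the Hamming bound.


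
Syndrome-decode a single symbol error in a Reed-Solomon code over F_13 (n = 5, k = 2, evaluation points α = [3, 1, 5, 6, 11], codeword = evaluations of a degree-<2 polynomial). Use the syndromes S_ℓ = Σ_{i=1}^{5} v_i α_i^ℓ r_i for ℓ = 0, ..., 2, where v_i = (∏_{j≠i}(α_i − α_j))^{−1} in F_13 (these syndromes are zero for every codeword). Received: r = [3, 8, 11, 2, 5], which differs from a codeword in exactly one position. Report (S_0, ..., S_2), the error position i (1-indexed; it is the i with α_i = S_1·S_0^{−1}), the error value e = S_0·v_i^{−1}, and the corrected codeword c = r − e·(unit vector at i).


S = (6, 1, 11), error at position 5, error magnitude e = 9, c = [3, 8, 11, 2, 9].

Step 1: column multipliers v_i = (∏_{j≠i}(α_i − α_j))^{−1} mod 13.
  i = 1 (α = 3): (3−1)(3−5)(3−6)(3−11) = 2·(−2)·(−3)·(−8) = −96 ≡ 8, so v_1 = 8^{−1} = 5 (mod 13).
  i = 2 (α = 1): (1−3)(1−5)(1−6)(1−11) = (−2)·(−4)·(−5)·(−10) = 400 ≡ 10, so v_2 = 10^{−1} = 4 (mod 13).
  i = 3 (α = 5): (5−3)(5−1)(5−6)(5−11) = 2·4·(−1)·(−6) = 48 ≡ 9, so v_3 = 9^{−1} = 3 (mod 13).
  i = 4 (α = 6): (6−3)(6−1)(6−5)(6−11) = 3·5·1·(−5) = −75 ≡ 3, so v_4 = 3^{−1} = 9 (mod 13).
  i = 5 (α = 11): (11−3)(11−1)(11−5)(11−6) = 8·10·6·5 = 2400 ≡ 8, so v_5 = 8^{−1} = 5 (mod 13).
  v = [5, 4, 3, 9, 5].
Step 2: syndromes of r = [3, 8, 11, 2, 5] (all sums mod 13).
  S_0 = Σ v_i r_i = 5·3 + 4·8 + 3·11 + 9·2 + 5·5 = 123 ≡ 6.
  S_1 = Σ v_i α_i r_i = 5·3·3 + 4·1·8 + 3·5·11 + 9·6·2 + 5·11·5 = 625 ≡ 1.
  α_i^2 mod 13 = [9, 1, 12, 10, 4].
  S_2 = Σ v_i α_i^2 r_i = 5·9·3 + 4·1·8 + 3·12·11 + 9·10·2 + 5·4·5 = 843 ≡ 11.
  S = (6, 1, 11) ≠ 0, so r is not a codeword (an error is present).
Step 3: locate the error. For a single error e at position i, S_ℓ = v_i·e·α_i^ℓ, so α_err = S_1/S_0.
  S_0^{−1} = 6^{−1} = 11 (mod 13), so α_err = 1·11 = 11 ≡ 11 = α_5. Error position i = 5.
  Consistency check: S_2/S_1 = 11·1 = 11 ≡ 11 = α_err ✓ (single-error assumption holds).
Step 4: error magnitude e = S_0/v_5 = S_0·∏_{j≠5}(α_5 − α_j) = 6·8 = 48 ≡ 9 (mod 13).
Step 5: correct position 5: c_5 = r_5 − e = 5 − 9 ≡ 9 (mod 13). Hence c = [3, 8, 11, 2, 9].
  Check: interpolating c through the α_i gives m(x) = 4 + 4·x (degree < 2) with m(α_i) = c_i for every i, so c is indeed a codeword.


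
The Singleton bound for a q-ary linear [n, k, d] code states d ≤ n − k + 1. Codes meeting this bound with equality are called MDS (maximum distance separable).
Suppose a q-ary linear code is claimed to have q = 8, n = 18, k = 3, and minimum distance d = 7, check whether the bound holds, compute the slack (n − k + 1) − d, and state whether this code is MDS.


Singleton RHS = n − k + 1 = 16, slack = 9, bound satisfied, not MDS.

Singleton bound: d ≤ n − k + 1.
Here n = 18, k = 3, so n − k + 1 = 16.
Given d = 7, check d ≤ 16: YES.
Slack = (n − k + 1) − d = 9.
The code is NOT MDS (slack = 9 > 0).
Description: the claimed parameters are [18, 3, 7]_8; such a code would be non-MDS.


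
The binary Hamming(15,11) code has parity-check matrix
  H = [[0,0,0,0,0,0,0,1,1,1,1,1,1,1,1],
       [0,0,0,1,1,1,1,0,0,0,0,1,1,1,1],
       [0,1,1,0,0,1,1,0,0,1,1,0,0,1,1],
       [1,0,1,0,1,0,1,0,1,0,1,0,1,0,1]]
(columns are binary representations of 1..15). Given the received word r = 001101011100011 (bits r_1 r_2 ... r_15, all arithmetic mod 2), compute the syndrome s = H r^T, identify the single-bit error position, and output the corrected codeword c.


s = (1, 0, 1, 1)^T, error position = 11, corrected codeword c = 001101011110011

Compute s = H r^T mod 2 one row at a time:
  s_1 = 1 + 1 + 1 + 0 + 0 + 0 + 1 + 1 = 5 ≡ 1 (mod 2).
  s_2 = 1 + 0 + 1 + 0 + 0 + 0 + 1 + 1 = 4 ≡ 0 (mod 2).
  s_3 = 0 + 1 + 1 + 0 + 1 + 0 + 1 + 1 = 5 ≡ 1 (mod 2).
  s_4 = 0 + 1 + 0 + 0 + 1 + 0 + 0 + 1 = 3 ≡ 1 (mod 2).
s = (1, 0, 1, 1)^T — this equals column 11 of H (binary 1011), so error is at position 11.
Correct: flip bit 11 of r = 001101011100011 to get c = 001101011110011.


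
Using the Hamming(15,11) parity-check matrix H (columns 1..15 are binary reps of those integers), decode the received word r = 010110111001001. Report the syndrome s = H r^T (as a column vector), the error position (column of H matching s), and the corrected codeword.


s = (0, 1, 1, 0)^T, error position = 6, corrected codeword c = 010111111001001

Compute s = H r^T mod 2 one row at a time:
  s_1 = 1 + 1 + 0 + 0 + 1 + 0 + 0 + 1 = 4 ≡ 0 (mod 2).
  s_2 = 1 + 1 + 0 + 1 + 1 + 0 + 0 + 1 = 5 ≡ 1 (mod 2).
  s_3 = 1 + 0 + 0 + 1 + 0 + 0 + 0 + 1 = 3 ≡ 1 (mod 2).
  s_4 = 0 + 0 + 1 + 1 + 1 + 0 + 0 + 1 = 4 ≡ 0 (mod 2).
s = (0, 1, 1, 0)^T — this equals column 6 of H (binary 0110), so error is at position 6.
Correct: flip bit 6 of r = 010110111001001 to get c = 010111111001001.


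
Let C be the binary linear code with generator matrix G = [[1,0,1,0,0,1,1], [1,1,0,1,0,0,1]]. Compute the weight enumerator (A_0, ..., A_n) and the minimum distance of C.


Weight distribution: A_0 = 1, A_4 = 3. Minimum distance d = 4.

Enumerate all 2^2 = 4 messages m ∈ F_2^2.
For each, compute codeword c = mG in F_2^7, then tally its weight.
  m = 00 → c = 0000000, weight = 0.
  m = 10 → c = 1010011, weight = 4.
  m = 01 → c = 1101001, weight = 4.
  m = 11 → c = 0111010, weight = 4.
Tally weights:
  weight 0: 1 codewords.
  weight 4: 3 codewords.
Minimum distance d = smallest w > 0 with A_w > 0 = 4.
Sanity: Σ A_w = 4 = 2^2 = 4 ✓.


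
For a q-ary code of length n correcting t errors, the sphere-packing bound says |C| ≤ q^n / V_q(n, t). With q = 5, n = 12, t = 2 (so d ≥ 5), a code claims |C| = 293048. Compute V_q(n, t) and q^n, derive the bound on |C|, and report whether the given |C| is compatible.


V_q(n, t) = 1105, q^n = 244140625, Hamming bound = 220941, |C| = 293048 > bound (violated).

Step 1: Compute V_q(n, t) = Σ_{j=0}^2 C(n, j) (q−1)^j.
  j = 0: C(12,0)·(4)^0 = 1·1 = 1.
  j = 1: C(12,1)·(4)^1 = 12·4 = 48.
  j = 2: C(12,2)·(4)^2 = 66·16 = 1056.
  V_q(n, t) = 1 + 48 + 1056 = 1105.
Step 2: q^n = 5^12 = 244140625.
Step 3: Hamming bound ⌊q^n / V_q(n,t)⌋ = ⌊244140625/1105⌋ = 220941.
Step 4: Compare |C| = 293048 to 220941: violated.
The claimed |C| lies above the Hamming bound, so no 5-ary code of length 12 with d ≥ 5 can have 293048 codewords.


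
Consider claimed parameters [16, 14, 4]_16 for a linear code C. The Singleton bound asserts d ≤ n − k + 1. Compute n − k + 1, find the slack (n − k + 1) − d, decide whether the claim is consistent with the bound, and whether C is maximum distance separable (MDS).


Singleton RHS = n − k + 1 = 3, slack = -1, bound violated (no such code; not MDS).

Singleton bound: d ≤ n − k + 1.
Here n = 16, k = 14, so n − k + 1 = 3.
Given d = 4, check d ≤ 3: NO.
Slack = (n − k + 1) − d = -1.
The slack is negative: d = 4 exceeds n − k + 1 = 3 by 1, so the Singleton bound is violated and no linear [16, 14, 4]_16 code can exist. In particular it is not MDS (MDS requires d = n − k + 1 exactly).
Description: the claimed parameters are [16, 14, 4]_16; such a code would be impossible (violates the Singleton bound).


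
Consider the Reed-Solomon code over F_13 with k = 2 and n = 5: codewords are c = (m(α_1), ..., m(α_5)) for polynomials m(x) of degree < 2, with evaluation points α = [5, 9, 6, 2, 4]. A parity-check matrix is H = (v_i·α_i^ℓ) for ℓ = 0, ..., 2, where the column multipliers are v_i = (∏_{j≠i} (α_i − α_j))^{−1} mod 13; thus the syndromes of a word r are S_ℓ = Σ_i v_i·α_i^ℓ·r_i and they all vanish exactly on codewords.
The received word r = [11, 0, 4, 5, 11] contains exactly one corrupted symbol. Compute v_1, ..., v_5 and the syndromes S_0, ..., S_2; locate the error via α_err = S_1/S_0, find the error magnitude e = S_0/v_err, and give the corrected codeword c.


S = (3, 2, 10), error at position 1, error magnitude e = 10, c = [1, 0, 4, 5, 11].

Step 1: column multipliers v_i = (∏_{j≠i}(α_i − α_j))^{−1} mod 13.
  i = 1 (α = 5): (5−9)(5−6)(5−2)(5−4) = (−4)·(−1)·3·1 = 12 ≡ 12, so v_1 = 12^{−1} = 12 (mod 13).
  i = 2 (α = 9): (9−5)(9−6)(9−2)(9−4) = 4·3·7·5 = 420 ≡ 4, so v_2 = 4^{−1} = 10 (mod 13).
  i = 3 (α = 6): (6−5)(6−9)(6−2)(6−4) = 1·(−3)·4·2 = −24 ≡ 2, so v_3 = 2^{−1} = 7 (mod 13).
  i = 4 (α = 2): (2−5)(2−9)(2−6)(2−4) = (−3)·(−7)·(−4)·(−2) = 168 ≡ 12, so v_4 = 12^{−1} = 12 (mod 13).
  i = 5 (α = 4): (4−5)(4−9)(4−6)(4−2) = (−1)·(−5)·(−2)·2 = −20 ≡ 6, so v_5 = 6^{−1} = 11 (mod 13).
  v = [12, 10, 7, 12, 11].
Step 2: syndromes of r = [11, 0, 4, 5, 11] (all sums mod 13).
  S_0 = Σ v_i r_i = 12·11 + 10·0 + 7·4 + 12·5 + 11·11 = 341 ≡ 3.
  S_1 = Σ v_i α_i r_i = 12·5·11 + 10·9·0 + 7·6·4 + 12·2·5 + 11·4·11 = 1432 ≡ 2.
  α_i^2 mod 13 = [12, 3, 10, 4, 3].
  S_2 = Σ v_i α_i^2 r_i = 12·12·11 + 10·3·0 + 7·10·4 + 12·4·5 + 11·3·11 = 2467 ≡ 10.
  S = (3, 2, 10) ≠ 0, so r is not a codeword (an error is present).
Step 3: locate the error. For a single error e at position i, S_ℓ = v_i·e·α_i^ℓ, so α_err = S_1/S_0.
  S_0^{−1} = 3^{−1} = 9 (mod 13), so α_err = 2·9 = 18 ≡ 5 = α_1. Error position i = 1.
  Consistency check: S_2/S_1 = 10·7 = 70 ≡ 5 = α_err ✓ (single-error assumption holds).
Step 4: error magnitude e = S_0/v_1 = S_0·∏_{j≠1}(α_1 − α_j) = 3·12 = 36 ≡ 10 (mod 13).
Step 5: correct position 1: c_1 = r_1 − e = 11 − 10 ≡ 1 (mod 13). Hence c = [1, 0, 4, 5, 11].
  Check: interpolating c through the α_i gives m(x) = 12 + 3·x (degree < 2) with m(α_i) = c_i for every i, so c is indeed a codeword.


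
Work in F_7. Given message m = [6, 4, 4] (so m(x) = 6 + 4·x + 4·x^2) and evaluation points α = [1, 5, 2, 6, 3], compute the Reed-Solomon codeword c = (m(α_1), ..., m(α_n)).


c = [0, 0, 2, 6, 5]

Message polynomial: m(x) = 6 + 4·x + 4·x^2 (mod 7).
For each evaluation point α_i, compute m(α_i) mod 7:
  α_1 = 1: Horner steps 4 → 1 → 0, so m(1) = 0.
  α_2 = 5: Horner steps 4 → 3 → 0, so m(5) = 0.
  α_3 = 2: Horner steps 4 → 5 → 2, so m(2) = 2.
  α_4 = 6: Horner steps 4 → 0 → 6, so m(6) = 6.
  α_5 = 3: Horner steps 4 → 2 → 5, so m(3) = 5.
Codeword c = [0, 0, 2, 6, 5] ∈ F_7^5.


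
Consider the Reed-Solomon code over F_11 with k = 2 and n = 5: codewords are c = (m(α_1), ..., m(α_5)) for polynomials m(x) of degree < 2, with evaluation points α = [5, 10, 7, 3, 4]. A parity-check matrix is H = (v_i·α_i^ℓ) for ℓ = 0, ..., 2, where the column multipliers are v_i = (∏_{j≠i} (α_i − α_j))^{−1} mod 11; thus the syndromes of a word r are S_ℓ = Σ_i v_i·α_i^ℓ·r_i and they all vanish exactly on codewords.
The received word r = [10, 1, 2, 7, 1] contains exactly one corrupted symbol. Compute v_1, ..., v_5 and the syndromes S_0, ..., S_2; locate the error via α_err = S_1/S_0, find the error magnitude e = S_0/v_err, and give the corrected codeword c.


S = (5, 9, 3), error at position 5, error magnitude e = 9, c = [10, 1, 2, 7, 3].

Step 1: column multipliers v_i = (∏_{j≠i}(α_i − α_j))^{−1} mod 11.
  i = 1 (α = 5): (5−10)(5−7)(5−3)(5−4) = (−5)·(−2)·2·1 = 20 ≡ 9, so v_1 = 9^{−1} = 5 (mod 11).
  i = 2 (α = 10): (10−5)(10−7)(10−3)(10−4) = 5·3·7·6 = 630 ≡ 3, so v_2 = 3^{−1} = 4 (mod 11).
  i = 3 (α = 7): (7−5)(7−10)(7−3)(7−4) = 2·(−3)·4·3 = −72 ≡ 5, so v_3 = 5^{−1} = 9 (mod 11).
  i = 4 (α = 3): (3−5)(3−10)(3−7)(3−4) = (−2)·(−7)·(−4)·(−1) = 56 ≡ 1, so v_4 = 1^{−1} = 1 (mod 11).
  i = 5 (α = 4): (4−5)(4−10)(4−7)(4−3) = (−1)·(−6)·(−3)·1 = −18 ≡ 4, so v_5 = 4^{−1} = 3 (mod 11).
  v = [5, 4, 9, 1, 3].
Step 2: syndromes of r = [10, 1, 2, 7, 1] (all sums mod 11).
  S_0 = Σ v_i r_i = 5·10 + 4·1 + 9·2 + 1·7 + 3·1 = 82 ≡ 5.
  S_1 = Σ v_i α_i r_i = 5·5·10 + 4·10·1 + 9·7·2 + 1·3·7 + 3·4·1 = 449 ≡ 9.
  α_i^2 mod 11 = [3, 1, 5, 9, 5].
  S_2 = Σ v_i α_i^2 r_i = 5·3·10 + 4·1·1 + 9·5·2 + 1·9·7 + 3·5·1 = 322 ≡ 3.
  S = (5, 9, 3) ≠ 0, so r is not a codeword (an error is present).
Step 3: locate the error. For a single error e at position i, S_ℓ = v_i·e·α_i^ℓ, so α_err = S_1/S_0.
  S_0^{−1} = 5^{−1} = 9 (mod 11), so α_err = 9·9 = 81 ≡ 4 = α_5. Error position i = 5.
  Consistency check: S_2/S_1 = 3·5 = 15 ≡ 4 = α_err ✓ (single-error assumption holds).
Step 4: error magnitude e = S_0/v_5 = S_0·∏_{j≠5}(α_5 − α_j) = 5·4 = 20 ≡ 9 (mod 11).
Step 5: correct position 5: c_5 = r_5 − e = 1 − 9 ≡ 3 (mod 11). Hence c = [10, 1, 2, 7, 3].
  Check: interpolating c through the α_i gives m(x) = 8 + 7·x (degree < 2) with m(α_i) = c_i for every i, so c is indeed a codeword.


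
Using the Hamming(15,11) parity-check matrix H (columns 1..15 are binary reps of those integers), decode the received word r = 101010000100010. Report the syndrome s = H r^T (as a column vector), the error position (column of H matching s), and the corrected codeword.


s = (0, 0, 1, 1)^T, error position = 3, corrected codeword c = 100010000100010

Compute s = H r^T mod 2 one row at a time:
  s_1 = 0 + 0 + 1 + 0 + 0 + 0 + 1 + 0 = 2 ≡ 0 (mod 2).
  s_2 = 0 + 1 + 0 + 0 + 0 + 0 + 1 + 0 = 2 ≡ 0 (mod 2).
  s_3 = 0 + 1 + 0 + 0 + 1 + 0 + 1 + 0 = 3 ≡ 1 (mod 2).
  s_4 = 1 + 1 + 1 + 0 + 0 + 0 + 0 + 0 = 3 ≡ 1 (mod 2).
s = (0, 0, 1, 1)^T — this equals column 3 of H (binary 0011), so error is at position 3.
Correct: flip bit 3 of r = 101010000100010 to get c = 100010000100010.


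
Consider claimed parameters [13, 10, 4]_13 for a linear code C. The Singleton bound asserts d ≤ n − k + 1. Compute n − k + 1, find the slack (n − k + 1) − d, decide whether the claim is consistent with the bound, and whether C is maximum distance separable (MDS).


Singleton RHS = n − k + 1 = 4, slack = 0, bound satisfied, MDS.

Singleton bound: d ≤ n − k + 1.
Here n = 13, k = 10, so n − k + 1 = 4.
Given d = 4, check d ≤ 4: YES.
Slack = (n − k + 1) − d = 0.
The code is MDS (slack = 0).
Description: the claimed parameters are [13, 10, 4]_13; such a code would be MDS (meets Singleton bound).


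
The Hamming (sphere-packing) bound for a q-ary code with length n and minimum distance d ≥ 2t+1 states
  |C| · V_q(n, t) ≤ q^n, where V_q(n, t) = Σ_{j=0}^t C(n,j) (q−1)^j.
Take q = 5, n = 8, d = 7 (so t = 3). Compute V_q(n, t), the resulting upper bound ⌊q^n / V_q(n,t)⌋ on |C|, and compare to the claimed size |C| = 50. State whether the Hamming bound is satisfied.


V_q(n, t) = 4065, q^n = 390625, Hamming bound = 96, |C| = 50 ≤ bound (satisfied).

Step 1: Compute V_q(n, t) = Σ_{j=0}^3 C(n, j) (q−1)^j.
  j = 0: C(8,0)·(4)^0 = 1·1 = 1.
  j = 1: C(8,1)·(4)^1 = 8·4 = 32.
  j = 2: C(8,2)·(4)^2 = 28·16 = 448.
  j = 3: C(8,3)·(4)^3 = 56·64 = 3584.
  V_q(n, t) = 1 + 32 + 448 + 3584 = 4065.
Step 2: q^n = 5^8 = 390625.
Step 3: Hamming bound ⌊q^n / V_q(n,t)⌋ = ⌊390625/4065⌋ = 96.
Step 4: Compare |C| = 50 to 96: satisfied.
The claimed |C| lies below the Hamming bound.


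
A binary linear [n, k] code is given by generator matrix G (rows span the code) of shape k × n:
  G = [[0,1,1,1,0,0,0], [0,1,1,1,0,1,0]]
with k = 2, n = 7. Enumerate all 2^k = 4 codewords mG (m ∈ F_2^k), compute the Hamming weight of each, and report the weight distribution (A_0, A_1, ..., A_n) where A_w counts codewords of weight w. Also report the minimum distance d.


Weight distribution: A_0 = 1, A_1 = 1, A_3 = 1, A_4 = 1. Minimum distance d = 1.

Enumerate all 2^2 = 4 messages m ∈ F_2^2.
For each, compute codeword c = mG in F_2^7, then tally its weight.
  m = 00 → c = 0000000, weight = 0.
  m = 10 → c = 0111000, weight = 3.
  m = 01 → c = 0111010, weight = 4.
  m = 11 → c = 0000010, weight = 1.
Tally weights:
  weight 0: 1 codewords.
  weight 1: 1 codewords.
  weight 3: 1 codewords.
  weight 4: 1 codewords.
Minimum distance d = smallest w > 0 with A_w > 0 = 1.
Sanity: Σ A_w = 4 = 2^2 = 4 ✓.


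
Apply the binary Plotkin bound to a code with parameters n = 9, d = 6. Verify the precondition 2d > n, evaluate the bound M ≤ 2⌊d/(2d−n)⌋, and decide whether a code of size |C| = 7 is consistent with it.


Plotkin bound M ≤ 4; given |C| = 7 > bound (violated).

Check applicability: 2d = 12, n = 9.
2d − n = 3 > 0, so Plotkin applies.
Compute d/(2d−n) = 6/3 ≈ 2.0000.
⌊d/(2d−n)⌋ = 2.
Plotkin bound: M ≤ 2·2 = 4.
Given |C| = 7, check: VIOLATED.
This |C| is above the Plotkin bound, so no binary code with n = 9, d = 6 and 7 codewords exists.


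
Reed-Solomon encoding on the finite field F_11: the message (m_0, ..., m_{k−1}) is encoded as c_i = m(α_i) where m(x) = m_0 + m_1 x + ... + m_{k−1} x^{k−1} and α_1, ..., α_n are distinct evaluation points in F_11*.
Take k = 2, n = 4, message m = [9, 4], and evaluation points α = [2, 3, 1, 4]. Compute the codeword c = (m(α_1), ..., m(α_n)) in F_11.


c = [6, 10, 2, 3]

Message polynomial: m(x) = 9 + 4·x (mod 11).
For each evaluation point α_i, compute m(α_i) mod 11:
  α_1 = 2: Horner steps 4 → 6, so m(2) = 6.
  α_2 = 3: Horner steps 4 → 10, so m(3) = 10.
  α_3 = 1: Horner steps 4 → 2, so m(1) = 2.
  α_4 = 4: Horner steps 4 → 3, so m(4) = 3.
Codeword c = [6, 10, 2, 3] ∈ F_11^4.


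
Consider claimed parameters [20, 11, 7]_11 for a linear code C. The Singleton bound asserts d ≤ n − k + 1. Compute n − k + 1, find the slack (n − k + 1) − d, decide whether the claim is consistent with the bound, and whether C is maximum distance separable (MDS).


Singleton RHS = n − k + 1 = 10, slack = 3, bound satisfied, not MDS.

Singleton bound: d ≤ n − k + 1.
Here n = 20, k = 11, so n − k + 1 = 10.
Given d = 7, check d ≤ 10: YES.
Slack = (n − k + 1) − d = 3.
The code is NOT MDS (slack = 3 > 0).
Description: the claimed parameters are [20, 11, 7]_11; such a code would be non-MDS.


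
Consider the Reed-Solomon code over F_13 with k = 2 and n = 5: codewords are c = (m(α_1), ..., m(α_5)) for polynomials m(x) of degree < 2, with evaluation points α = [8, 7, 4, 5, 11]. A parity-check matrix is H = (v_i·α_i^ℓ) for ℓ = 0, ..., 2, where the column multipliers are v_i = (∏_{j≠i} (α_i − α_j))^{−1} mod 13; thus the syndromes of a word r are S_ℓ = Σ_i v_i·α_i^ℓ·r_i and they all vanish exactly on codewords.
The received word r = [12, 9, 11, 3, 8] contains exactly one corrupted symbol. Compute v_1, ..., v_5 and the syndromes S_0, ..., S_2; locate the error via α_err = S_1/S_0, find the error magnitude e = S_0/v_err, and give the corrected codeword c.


S = (4, 3, 12), error at position 3, error magnitude e = 11, c = [12, 9, 0, 3, 8].

Step 1: column multipliers v_i = (∏_{j≠i}(α_i − α_j))^{−1} mod 13.
  i = 1 (α = 8): (8−7)(8−4)(8−5)(8−11) = 1·4·3·(−3) = −36 ≡ 3, so v_1 = 3^{−1} = 9 (mod 13).
  i = 2 (α = 7): (7−8)(7−4)(7−5)(7−11) = (−1)·3·2·(−4) = 24 ≡ 11, so v_2 = 11^{−1} = 6 (mod 13).
  i = 3 (α = 4): (4−8)(4−7)(4−5)(4−11) = (−4)·(−3)·(−1)·(−7) = 84 ≡ 6, so v_3 = 6^{−1} = 11 (mod 13).
  i = 4 (α = 5): (5−8)(5−7)(5−4)(5−11) = (−3)·(−2)·1·(−6) = −36 ≡ 3, so v_4 = 3^{−1} = 9 (mod 13).
  i = 5 (α = 11): (11−8)(11−7)(11−4)(11−5) = 3·4·7·6 = 504 ≡ 10, so v_5 = 10^{−1} = 4 (mod 13).
  v = [9, 6, 11, 9, 4].
Step 2: syndromes of r = [12, 9, 11, 3, 8] (all sums mod 13).
  S_0 = Σ v_i r_i = 9·12 + 6·9 + 11·11 + 9·3 + 4·8 = 342 ≡ 4.
  S_1 = Σ v_i α_i r_i = 9·8·12 + 6·7·9 + 11·4·11 + 9·5·3 + 4·11·8 = 2213 ≡ 3.
  α_i^2 mod 13 = [12, 10, 3, 12, 4].
  S_2 = Σ v_i α_i^2 r_i = 9·12·12 + 6·10·9 + 11·3·11 + 9·12·3 + 4·4·8 = 2651 ≡ 12.
  S = (4, 3, 12) ≠ 0, so r is not a codeword (an error is present).
Step 3: locate the error. For a single error e at position i, S_ℓ = v_i·e·α_i^ℓ, so α_err = S_1/S_0.
  S_0^{−1} = 4^{−1} = 10 (mod 13), so α_err = 3·10 = 30 ≡ 4 = α_3. Error position i = 3.
  Consistency check: S_2/S_1 = 12·9 = 108 ≡ 4 = α_err ✓ (single-error assumption holds).
Step 4: error magnitude e = S_0/v_3 = S_0·∏_{j≠3}(α_3 − α_j) = 4·6 = 24 ≡ 11 (mod 13).
Step 5: correct position 3: c_3 = r_3 − e = 11 − 11 ≡ 0 (mod 13). Hence c = [12, 9, 0, 3, 8].
  Check: interpolating c through the α_i gives m(x) = 1 + 3·x (degree < 2) with m(α_i) = c_i for every i, so c is indeed a codeword.


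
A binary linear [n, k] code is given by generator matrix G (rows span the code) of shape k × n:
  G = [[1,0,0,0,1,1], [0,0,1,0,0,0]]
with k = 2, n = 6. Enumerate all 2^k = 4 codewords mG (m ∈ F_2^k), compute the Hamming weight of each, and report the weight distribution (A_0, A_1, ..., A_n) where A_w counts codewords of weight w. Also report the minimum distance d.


Weight distribution: A_0 = 1, A_1 = 1, A_3 = 1, A_4 = 1. Minimum distance d = 1.

Enumerate all 2^2 = 4 messages m ∈ F_2^2.
For each, compute codeword c = mG in F_2^6, then tally its weight.
  m = 00 → c = 000000, weight = 0.
  m = 10 → c = 100011, weight = 3.
  m = 01 → c = 001000, weight = 1.
  m = 11 → c = 101011, weight = 4.
Tally weights:
  weight 0: 1 codewords.
  weight 1: 1 codewords.
  weight 3: 1 codewords.
  weight 4: 1 codewords.
Minimum distance d = smallest w > 0 with A_w > 0 = 1.
Sanity: Σ A_w = 4 = 2^2 = 4 ✓.


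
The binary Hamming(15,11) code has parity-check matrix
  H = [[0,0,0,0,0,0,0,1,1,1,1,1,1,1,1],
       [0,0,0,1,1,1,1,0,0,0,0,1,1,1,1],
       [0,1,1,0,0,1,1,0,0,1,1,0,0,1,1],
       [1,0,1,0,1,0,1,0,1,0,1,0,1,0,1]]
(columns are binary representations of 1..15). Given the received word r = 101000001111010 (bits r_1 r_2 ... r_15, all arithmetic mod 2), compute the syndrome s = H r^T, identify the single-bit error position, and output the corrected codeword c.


s = (1, 0, 0, 0)^T, error position = 8, corrected codeword c = 101000011111010

Compute s = H r^T mod 2 one row at a time:
  s_1 = 0 + 1 + 1 + 1 + 1 + 0 + 1 + 0 = 5 ≡ 1 (mod 2).
  s_2 = 0 + 0 + 0 + 0 + 1 + 0 + 1 + 0 = 2 ≡ 0 (mod 2).
  s_3 = 0 + 1 + 0 + 0 + 1 + 1 + 1 + 0 = 4 ≡ 0 (mod 2).
  s_4 = 1 + 1 + 0 + 0 + 1 + 1 + 0 + 0 = 4 ≡ 0 (mod 2).
s = (1, 0, 0, 0)^T — this equals column 8 of H (binary 1000), so error is at position 8.
Correct: flip bit 8 of r = 101000001111010 to get c = 101000011111010.


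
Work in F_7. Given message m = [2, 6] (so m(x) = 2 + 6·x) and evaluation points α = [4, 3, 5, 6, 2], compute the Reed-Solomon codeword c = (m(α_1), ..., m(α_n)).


c = [5, 6, 4, 3, 0]

Message polynomial: m(x) = 2 + 6·x (mod 7).
For each evaluation point α_i, compute m(α_i) mod 7:
  α_1 = 4: Horner steps 6 → 5, so m(4) = 5.
  α_2 = 3: Horner steps 6 → 6, so m(3) = 6.
  α_3 = 5: Horner steps 6 → 4, so m(5) = 4.
  α_4 = 6: Horner steps 6 → 3, so m(6) = 3.
  α_5 = 2: Horner steps 6 → 0, so m(2) = 0.
Codeword c = [5, 6, 4, 3, 0] ∈ F_7^5.


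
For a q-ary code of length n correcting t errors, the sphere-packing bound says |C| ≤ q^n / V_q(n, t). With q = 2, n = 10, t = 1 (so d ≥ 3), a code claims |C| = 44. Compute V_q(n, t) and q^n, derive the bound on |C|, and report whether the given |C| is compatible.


V_q(n, t) = 11, q^n = 1024, Hamming bound = 93, |C| = 44 ≤ bound (satisfied).

Step 1: Compute V_q(n, t) = Σ_{j=0}^1 C(n, j) (q−1)^j.
  j = 0: C(10,0)·(1)^0 = 1·1 = 1.
  j = 1: C(10,1)·(1)^1 = 10·1 = 10.
  V_q(n, t) = 1 + 10 = 11.
Step 2: q^n = 2^10 = 1024.
Step 3: Hamming bound ⌊q^n / V_q(n,t)⌋ = ⌊1024/11⌋ = 93.
Step 4: Compare |C| = 44 to 93: satisfied.
The claimed |C| lies below the Hamming bound.


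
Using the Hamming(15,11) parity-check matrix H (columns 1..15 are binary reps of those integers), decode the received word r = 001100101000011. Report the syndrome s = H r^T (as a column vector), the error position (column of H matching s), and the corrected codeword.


s = (1, 0, 0, 0)^T, error position = 8, corrected codeword c = 001100111000011

Compute s = H r^T mod 2 one row at a time:
  s_1 = 0 + 1 + 0 + 0 + 0 + 0 + 1 + 1 = 3 ≡ 1 (mod 2).
  s_2 = 1 + 0 + 0 + 1 + 0 + 0 + 1 + 1 = 4 ≡ 0 (mod 2).
  s_3 = 0 + 1 + 0 + 1 + 0 + 0 + 1 + 1 = 4 ≡ 0 (mod 2).
  s_4 = 0 + 1 + 0 + 1 + 1 + 0 + 0 + 1 = 4 ≡ 0 (mod 2).
s = (1, 0, 0, 0)^T — this equals column 8 of H (binary 1000), so error is at position 8.
Correct: flip bit 8 of r = 001100101000011 to get c = 001100111000011.


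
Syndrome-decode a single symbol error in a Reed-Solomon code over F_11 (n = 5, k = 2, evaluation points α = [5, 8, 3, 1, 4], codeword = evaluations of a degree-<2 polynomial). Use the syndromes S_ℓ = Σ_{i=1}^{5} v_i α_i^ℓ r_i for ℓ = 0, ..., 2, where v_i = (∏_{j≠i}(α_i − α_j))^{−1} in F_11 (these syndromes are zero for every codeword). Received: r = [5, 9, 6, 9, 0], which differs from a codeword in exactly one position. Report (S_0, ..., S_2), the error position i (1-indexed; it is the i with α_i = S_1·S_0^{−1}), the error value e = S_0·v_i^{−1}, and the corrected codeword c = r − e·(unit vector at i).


S = (8, 8, 8), error at position 4, error magnitude e = 2, c = [5, 9, 6, 7, 0].

Step 1: column multipliers v_i = (∏_{j≠i}(α_i − α_j))^{−1} mod 11.
  i = 1 (α = 5): (5−8)(5−3)(5−1)(5−4) = (−3)·2·4·1 = −24 ≡ 9, so v_1 = 9^{−1} = 5 (mod 11).
  i = 2 (α = 8): (8−5)(8−3)(8−1)(8−4) = 3·5·7·4 = 420 ≡ 2, so v_2 = 2^{−1} = 6 (mod 11).
  i = 3 (α = 3): (3−5)(3−8)(3−1)(3−4) = (−2)·(−5)·2·(−1) = −20 ≡ 2, so v_3 = 2^{−1} = 6 (mod 11).
  i = 4 (α = 1): (1−5)(1−8)(1−3)(1−4) = (−4)·(−7)·(−2)·(−3) = 168 ≡ 3, so v_4 = 3^{−1} = 4 (mod 11).
  i = 5 (α = 4): (4−5)(4−8)(4−3)(4−1) = (−1)·(−4)·1·3 = 12 ≡ 1, so v_5 = 1^{−1} = 1 (mod 11).
  v = [5, 6, 6, 4, 1].
Step 2: syndromes of r = [5, 9, 6, 9, 0] (all sums mod 11).
  S_0 = Σ v_i r_i = 5·5 + 6·9 + 6·6 + 4·9 + 1·0 = 151 ≡ 8.
  S_1 = Σ v_i α_i r_i = 5·5·5 + 6·8·9 + 6·3·6 + 4·1·9 + 1·4·0 = 701 ≡ 8.
  α_i^2 mod 11 = [3, 9, 9, 1, 5].
  S_2 = Σ v_i α_i^2 r_i = 5·3·5 + 6·9·9 + 6·9·6 + 4·1·9 + 1·5·0 = 921 ≡ 8.
  S = (8, 8, 8) ≠ 0, so r is not a codeword (an error is present).
Step 3: locate the error. For a single error e at position i, S_ℓ = v_i·e·α_i^ℓ, so α_err = S_1/S_0.
  S_0^{−1} = 8^{−1} = 7 (mod 11), so α_err = 8·7 = 56 ≡ 1 = α_4. Error position i = 4.
  Consistency check: S_2/S_1 = 8·7 = 56 ≡ 1 = α_err ✓ (single-error assumption holds).
Step 4: error magnitude e = S_0/v_4 = S_0·∏_{j≠4}(α_4 − α_j) = 8·3 = 24 ≡ 2 (mod 11).
Step 5: correct position 4: c_4 = r_4 − e = 9 − 2 ≡ 7 (mod 11). Hence c = [5, 9, 6, 7, 0].
  Check: interpolating c through the α_i gives m(x) = 2 + 5·x (degree < 2) with m(α_i) = c_i for every i, so c is indeed a codeword.


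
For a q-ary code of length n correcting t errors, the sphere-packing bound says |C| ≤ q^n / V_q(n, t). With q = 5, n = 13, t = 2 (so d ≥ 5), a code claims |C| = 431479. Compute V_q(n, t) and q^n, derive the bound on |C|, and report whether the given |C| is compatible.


V_q(n, t) = 1301, q^n = 1220703125, Hamming bound = 938280, |C| = 431479 ≤ bound (satisfied).

Step 1: Compute V_q(n, t) = Σ_{j=0}^2 C(n, j) (q−1)^j.
  j = 0: C(13,0)·(4)^0 = 1·1 = 1.
  j = 1: C(13,1)·(4)^1 = 13·4 = 52.
  j = 2: C(13,2)·(4)^2 = 78·16 = 1248.
  V_q(n, t) = 1 + 52 + 1248 = 1301.
Step 2: q^n = 5^13 = 1220703125.
Step 3: Hamming bound ⌊q^n / V_q(n,t)⌋ = ⌊1220703125/1301⌋ = 938280.
Step 4: Compare |C| = 431479 to 938280: satisfied.
The claimed |C| lies below the Hamming bound.


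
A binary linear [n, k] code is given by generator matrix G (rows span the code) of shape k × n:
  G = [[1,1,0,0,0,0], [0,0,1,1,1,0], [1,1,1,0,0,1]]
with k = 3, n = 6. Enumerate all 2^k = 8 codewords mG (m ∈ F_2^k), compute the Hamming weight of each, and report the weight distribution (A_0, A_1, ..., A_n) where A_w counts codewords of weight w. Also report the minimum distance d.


Weight distribution: A_0 = 1, A_2 = 2, A_3 = 2, A_4 = 1, A_5 = 2. Minimum distance d = 2.

Enumerate all 2^3 = 8 messages m ∈ F_2^3.
For each, compute codeword c = mG in F_2^6, then tally its weight.
  m = 000 → c = 000000, weight = 0.
  m = 100 → c = 110000, weight = 2.
  m = 010 → c = 001110, weight = 3.
  m = 110 → c = 111110, weight = 5.
  m = 001 → c = 111001, weight = 4.
  m = 101 → c = 001001, weight = 2.
  m = 011 → c = 110111, weight = 5.
  m = 111 → c = 000111, weight = 3.
Tally weights:
  weight 0: 1 codewords.
  weight 2: 2 codewords.
  weight 3: 2 codewords.
  weight 4: 1 codewords.
  weight 5: 2 codewords.
Minimum distance d = smallest w > 0 with A_w > 0 = 2.
Sanity: Σ A_w = 8 = 2^3 = 8 ✓.


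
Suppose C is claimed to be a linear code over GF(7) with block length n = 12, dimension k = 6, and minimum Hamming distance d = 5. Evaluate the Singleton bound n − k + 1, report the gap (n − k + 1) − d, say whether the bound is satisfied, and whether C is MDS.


Singleton RHS = n − k + 1 = 7, slack = 2, bound satisfied, not MDS.

Singleton bound: d ≤ n − k + 1.
Here n = 12, k = 6, so n − k + 1 = 7.
Given d = 5, check d ≤ 7: YES.
Slack = (n − k + 1) − d = 2.
The code is NOT MDS (slack = 2 > 0).
Description: the claimed parameters are [12, 6, 5]_7; such a code would be non-MDS.


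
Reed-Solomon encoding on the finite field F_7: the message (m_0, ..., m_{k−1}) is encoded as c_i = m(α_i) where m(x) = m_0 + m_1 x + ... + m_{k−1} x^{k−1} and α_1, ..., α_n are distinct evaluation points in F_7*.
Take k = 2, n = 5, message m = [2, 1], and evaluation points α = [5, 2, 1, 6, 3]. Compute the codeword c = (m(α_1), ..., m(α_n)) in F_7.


c = [0, 4, 3, 1, 5]

Message polynomial: m(x) = 2 + 1·x (mod 7).
For each evaluation point α_i, compute m(α_i) mod 7:
  α_1 = 5: Horner steps 1 → 0, so m(5) = 0.
  α_2 = 2: Horner steps 1 → 4, so m(2) = 4.
  α_3 = 1: Horner steps 1 → 3, so m(1) = 3.
  α_4 = 6: Horner steps 1 → 1, so m(6) = 1.
  α_5 = 3: Horner steps 1 → 5, so m(3) = 5.
Codeword c = [0, 4, 3, 1, 5] ∈ F_7^5.


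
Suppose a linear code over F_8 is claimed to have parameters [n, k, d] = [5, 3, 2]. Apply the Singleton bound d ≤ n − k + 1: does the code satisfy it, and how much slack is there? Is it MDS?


Singleton RHS = n − k + 1 = 3, slack = 1, bound satisfied, not MDS.

Singleton bound: d ≤ n − k + 1.
Here n = 5, k = 3, so n − k + 1 = 3.
Given d = 2, check d ≤ 3: YES.
Slack = (n − k + 1) − d = 1.
The code is NOT MDS (slack = 1 > 0).
Description: the claimed parameters are [5, 3, 2]_8; such a code would be non-MDS.


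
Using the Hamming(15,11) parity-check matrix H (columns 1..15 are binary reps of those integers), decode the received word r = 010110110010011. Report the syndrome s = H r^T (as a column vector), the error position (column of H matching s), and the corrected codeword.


s = (0, 1, 1, 0)^T, error position = 6, corrected codeword c = 010111110010011

Compute s = H r^T mod 2 one row at a time:
  s_1 = 1 + 0 + 0 + 1 + 0 + 0 + 1 + 1 = 4 ≡ 0 (mod 2).
  s_2 = 1 + 1 + 0 + 1 + 0 + 0 + 1 + 1 = 5 ≡ 1 (mod 2).
  s_3 = 1 + 0 + 0 + 1 + 0 + 1 + 1 + 1 = 5 ≡ 1 (mod 2).
  s_4 = 0 + 0 + 1 + 1 + 0 + 1 + 0 + 1 = 4 ≡ 0 (mod 2).
s = (0, 1, 1, 0)^T — this equals column 6 of H (binary 0110), so error is at position 6.
Correct: flip bit 6 of r = 010110110010011 to get c = 010111110010011.


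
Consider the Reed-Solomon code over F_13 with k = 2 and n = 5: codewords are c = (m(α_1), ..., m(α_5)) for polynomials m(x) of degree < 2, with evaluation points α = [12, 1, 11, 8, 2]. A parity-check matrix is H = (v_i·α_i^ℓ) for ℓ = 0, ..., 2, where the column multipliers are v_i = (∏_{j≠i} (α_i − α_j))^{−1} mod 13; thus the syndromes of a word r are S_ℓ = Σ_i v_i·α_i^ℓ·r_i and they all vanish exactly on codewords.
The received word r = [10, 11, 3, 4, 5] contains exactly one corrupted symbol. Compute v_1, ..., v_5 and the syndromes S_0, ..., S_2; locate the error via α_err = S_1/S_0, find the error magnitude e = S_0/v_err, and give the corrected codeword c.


S = (10, 2, 3), error at position 4, error magnitude e = 9, c = [10, 11, 3, 8, 5].

Step 1: column multipliers v_i = (∏_{j≠i}(α_i − α_j))^{−1} mod 13.
  i = 1 (α = 12): (12−1)(12−11)(12−8)(12−2) = 11·1·4·10 = 440 ≡ 11, so v_1 = 11^{−1} = 6 (mod 13).
  i = 2 (α = 1): (1−12)(1−11)(1−8)(1−2) = (−11)·(−10)·(−7)·(−1) = 770 ≡ 3, so v_2 = 3^{−1} = 9 (mod 13).
  i = 3 (α = 11): (11−12)(11−1)(11−8)(11−2) = (−1)·10·3·9 = −270 ≡ 3, so v_3 = 3^{−1} = 9 (mod 13).
  i = 4 (α = 8): (8−12)(8−1)(8−11)(8−2) = (−4)·7·(−3)·6 = 504 ≡ 10, so v_4 = 10^{−1} = 4 (mod 13).
  i = 5 (α = 2): (2−12)(2−1)(2−11)(2−8) = (−10)·1·(−9)·(−6) = −540 ≡ 6, so v_5 = 6^{−1} = 11 (mod 13).
  v = [6, 9, 9, 4, 11].
Step 2: syndromes of r = [10, 11, 3, 4, 5] (all sums mod 13).
  S_0 = Σ v_i r_i = 6·10 + 9·11 + 9·3 + 4·4 + 11·5 = 257 ≡ 10.
  S_1 = Σ v_i α_i r_i = 6·12·10 + 9·1·11 + 9·11·3 + 4·8·4 + 11·2·5 = 1354 ≡ 2.
  α_i^2 mod 13 = [1, 1, 4, 12, 4].
  S_2 = Σ v_i α_i^2 r_i = 6·1·10 + 9·1·11 + 9·4·3 + 4·12·4 + 11·4·5 = 679 ≡ 3.
  S = (10, 2, 3) ≠ 0, so r is not a codeword (an error is present).
Step 3: locate the error. For a single error e at position i, S_ℓ = v_i·e·α_i^ℓ, so α_err = S_1/S_0.
  S_0^{−1} = 10^{−1} = 4 (mod 13), so α_err = 2·4 = 8 ≡ 8 = α_4. Error position i = 4.
  Consistency check: S_2/S_1 = 3·7 = 21 ≡ 8 = α_err ✓ (single-error assumption holds).
Step 4: error magnitude e = S_0/v_4 = S_0·∏_{j≠4}(α_4 − α_j) = 10·10 = 100 ≡ 9 (mod 13).
Step 5: correct position 4: c_4 = r_4 − e = 4 − 9 ≡ 8 (mod 13). Hence c = [10, 11, 3, 8, 5].
  Check: interpolating c through the α_i gives m(x) = 4 + 7·x (degree < 2) with m(α_i) = c_i for every i, so c is indeed a codeword.


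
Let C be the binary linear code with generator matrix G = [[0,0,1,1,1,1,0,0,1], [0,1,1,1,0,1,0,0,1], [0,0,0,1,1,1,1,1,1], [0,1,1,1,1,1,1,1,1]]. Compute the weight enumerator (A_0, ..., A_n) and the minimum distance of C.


Weight distribution: A_0 = 1, A_2 = 3, A_3 = 4, A_5 = 4, A_6 = 3, A_8 = 1. Minimum distance d = 2.

Enumerate all 2^4 = 16 messages m ∈ F_2^4.
For each, compute codeword c = mG in F_2^9, then tally its weight.
  m = 0000 → c = 000000000, weight = 0.
  m = 1000 → c = 001111001, weight = 5.
  m = 0100 → c = 011101001, weight = 5.
  m = 1100 → c = 010010000, weight = 2.
  m = 0010 → c = 000111111, weight = 6.
  m = 1010 → c = 001000110, weight = 3.
  m = 0110 → c = 011010110, weight = 5.
  m = 1110 → c = 010101111, weight = 6.
  m = 0001 → c = 011111111, weight = 8.
  m = 1001 → c = 010000110, weight = 3.
  m = 0101 → c = 000010110, weight = 3.
  m = 1101 → c = 001101111, weight = 6.
  m = 0011 → c = 011000000, weight = 2.
  m = 1011 → c = 010111001, weight = 5.
  m = 0111 → c = 000101001, weight = 3.
  m = 1111 → c = 001010000, weight = 2.
Tally weights:
  weight 0: 1 codewords.
  weight 2: 3 codewords.
  weight 3: 4 codewords.
  weight 5: 4 codewords.
  weight 6: 3 codewords.
  weight 8: 1 codewords.
Minimum distance d = smallest w > 0 with A_w > 0 = 2.
Sanity: Σ A_w = 16 = 2^4 = 16 ✓.


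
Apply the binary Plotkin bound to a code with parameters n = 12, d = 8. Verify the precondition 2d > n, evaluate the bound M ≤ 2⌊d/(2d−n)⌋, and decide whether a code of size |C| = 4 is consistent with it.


Plotkin bound M ≤ 4; given |C| = 4 ≤ bound (satisfied).

Check applicability: 2d = 16, n = 12.
2d − n = 4 > 0, so Plotkin applies.
Compute d/(2d−n) = 8/4 ≈ 2.0000.
⌊d/(2d−n)⌋ = 2.
Plotkin bound: M ≤ 2·2 = 4.
Given |C| = 4, check: satisfied.
This |C| is at the Plotkin bound.


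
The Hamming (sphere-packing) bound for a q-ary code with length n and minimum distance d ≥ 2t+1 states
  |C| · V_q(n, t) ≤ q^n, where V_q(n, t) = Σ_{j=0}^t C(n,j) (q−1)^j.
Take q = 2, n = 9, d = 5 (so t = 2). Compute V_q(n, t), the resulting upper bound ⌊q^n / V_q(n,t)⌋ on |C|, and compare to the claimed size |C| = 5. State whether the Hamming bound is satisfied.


V_q(n, t) = 46, q^n = 512, Hamming bound = 11, |C| = 5 ≤ bound (satisfied).

Step 1: Compute V_q(n, t) = Σ_{j=0}^2 C(n, j) (q−1)^j.
  j = 0: C(9,0)·(1)^0 = 1·1 = 1.
  j = 1: C(9,1)·(1)^1 = 9·1 = 9.
  j = 2: C(9,2)·(1)^2 = 36·1 = 36.
  V_q(n, t) = 1 + 9 + 36 = 46.
Step 2: q^n = 2^9 = 512.
Step 3: Hamming bound ⌊q^n / V_q(n,t)⌋ = ⌊512/46⌋ = 11.
Step 4: Compare |C| = 5 to 11: satisfied.
The claimed |C| lies below the Hamming bound.


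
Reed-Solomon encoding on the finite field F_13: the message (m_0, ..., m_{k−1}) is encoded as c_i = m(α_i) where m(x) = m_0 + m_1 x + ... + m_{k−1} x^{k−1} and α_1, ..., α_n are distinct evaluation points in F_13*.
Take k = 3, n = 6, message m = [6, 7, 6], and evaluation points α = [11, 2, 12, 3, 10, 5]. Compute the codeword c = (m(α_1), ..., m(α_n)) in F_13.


c = [3, 5, 5, 3, 0, 9]

Message polynomial: m(x) = 6 + 7·x + 6·x^2 (mod 13).
For each evaluation point α_i, compute m(α_i) mod 13:
  α_1 = 11: Horner steps 6 → 8 → 3, so m(11) = 3.
  α_2 = 2: Horner steps 6 → 6 → 5, so m(2) = 5.
  α_3 = 12: Horner steps 6 → 1 → 5, so m(12) = 5.
  α_4 = 3: Horner steps 6 → 12 → 3, so m(3) = 3.
  α_5 = 10: Horner steps 6 → 2 → 0, so m(10) = 0.
  α_6 = 5: Horner steps 6 → 11 → 9, so m(5) = 9.
Codeword c = [3, 5, 5, 3, 0, 9] ∈ F_13^6.


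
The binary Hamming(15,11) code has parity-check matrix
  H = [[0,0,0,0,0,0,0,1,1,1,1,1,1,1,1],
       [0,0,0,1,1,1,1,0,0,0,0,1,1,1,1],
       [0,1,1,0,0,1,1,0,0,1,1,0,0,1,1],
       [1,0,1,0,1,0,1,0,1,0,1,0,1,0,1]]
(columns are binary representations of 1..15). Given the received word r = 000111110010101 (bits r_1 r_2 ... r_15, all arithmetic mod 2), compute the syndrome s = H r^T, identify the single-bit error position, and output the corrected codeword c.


s = (0, 0, 0, 1)^T, error position = 1, corrected codeword c = 100111110010101

Compute s = H r^T mod 2 one row at a time:
  s_1 = 1 + 0 + 0 + 1 + 0 + 1 + 0 + 1 = 4 ≡ 0 (mod 2).
  s_2 = 1 + 1 + 1 + 1 + 0 + 1 + 0 + 1 = 6 ≡ 0 (mod 2).
  s_3 = 0 + 0 + 1 + 1 + 0 + 1 + 0 + 1 = 4 ≡ 0 (mod 2).
  s_4 = 0 + 0 + 1 + 1 + 0 + 1 + 1 + 1 = 5 ≡ 1 (mod 2).
s = (0, 0, 0, 1)^T — this equals column 1 of H (binary 0001), so error is at position 1.
Correct: flip bit 1 of r = 000111110010101 to get c = 100111110010101.
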